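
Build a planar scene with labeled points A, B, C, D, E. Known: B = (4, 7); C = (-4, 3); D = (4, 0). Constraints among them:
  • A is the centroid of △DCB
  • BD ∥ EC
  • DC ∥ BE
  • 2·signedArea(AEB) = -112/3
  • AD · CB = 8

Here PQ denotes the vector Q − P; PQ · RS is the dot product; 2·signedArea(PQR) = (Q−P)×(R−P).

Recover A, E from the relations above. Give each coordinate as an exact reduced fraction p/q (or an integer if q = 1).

1. A_x = 4/3  [A is the centroid of △DCB]
2. A_y = 10/3  [A is the centroid of △DCB]
   → A = (4/3, 10/3)
3. E_x = -4  [BD ∥ EC ∩ DC ∥ BE]
4. E_y = 10  [BD ∥ EC ∩ DC ∥ BE]
   → E = (-4, 10)

A = (4/3, 10/3)
E = (-4, 10)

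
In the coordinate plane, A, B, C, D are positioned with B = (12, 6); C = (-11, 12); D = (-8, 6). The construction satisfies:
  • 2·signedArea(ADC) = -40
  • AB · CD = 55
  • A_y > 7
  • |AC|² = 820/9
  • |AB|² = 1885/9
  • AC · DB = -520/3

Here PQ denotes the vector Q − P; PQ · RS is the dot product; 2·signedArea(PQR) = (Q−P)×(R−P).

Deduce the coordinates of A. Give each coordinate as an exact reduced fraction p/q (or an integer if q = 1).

1. A_x = -7/3  [2·signedArea(ADC) = -40 ∩ AC · DB = -520/3]
2. A_y = 8  [2·signedArea(ADC) = -40 ∩ AC · DB = -520/3]
   → A = (-7/3, 8)

A = (-7/3, 8)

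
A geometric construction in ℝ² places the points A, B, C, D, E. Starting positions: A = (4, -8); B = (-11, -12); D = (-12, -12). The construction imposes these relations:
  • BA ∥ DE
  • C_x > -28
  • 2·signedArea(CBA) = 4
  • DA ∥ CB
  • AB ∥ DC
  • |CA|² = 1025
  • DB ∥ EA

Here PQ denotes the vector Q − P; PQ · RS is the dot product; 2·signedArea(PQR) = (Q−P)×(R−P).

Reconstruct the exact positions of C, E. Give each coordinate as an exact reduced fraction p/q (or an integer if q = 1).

1. C_x = -27  [DA ∥ CB ∩ AB ∥ DC]
2. C_y = -16  [DA ∥ CB ∩ AB ∥ DC]
   → C = (-27, -16)
3. E_x = 3  [DB ∥ EA ∩ BA ∥ DE]
4. E_y = -8  [DB ∥ EA ∩ BA ∥ DE]
   → E = (3, -8)

C = (-27, -16)
E = (3, -8)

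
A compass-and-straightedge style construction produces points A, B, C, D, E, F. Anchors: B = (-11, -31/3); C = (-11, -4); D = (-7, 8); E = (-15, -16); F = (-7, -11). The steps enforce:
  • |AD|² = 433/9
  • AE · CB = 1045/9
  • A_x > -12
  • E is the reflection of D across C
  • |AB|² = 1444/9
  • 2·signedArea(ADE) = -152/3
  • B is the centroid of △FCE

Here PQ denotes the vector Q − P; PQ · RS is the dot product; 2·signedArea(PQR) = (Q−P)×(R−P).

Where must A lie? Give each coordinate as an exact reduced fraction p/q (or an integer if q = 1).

A = (-11, 7/3)

1. A_x = -11  [AE · CB = 1045/9 ∩ 2·signedArea(ADE) = -152/3]
2. A_y = 7/3  [AE · CB = 1045/9 ∩ 2·signedArea(ADE) = -152/3]
   → A = (-11, 7/3)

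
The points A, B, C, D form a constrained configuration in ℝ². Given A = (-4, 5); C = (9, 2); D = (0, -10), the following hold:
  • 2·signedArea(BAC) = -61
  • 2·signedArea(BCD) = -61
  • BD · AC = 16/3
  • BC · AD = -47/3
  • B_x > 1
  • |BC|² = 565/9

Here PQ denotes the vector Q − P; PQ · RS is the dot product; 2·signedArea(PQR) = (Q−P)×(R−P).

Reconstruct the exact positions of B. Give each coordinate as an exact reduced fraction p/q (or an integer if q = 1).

B = (5/3, -1)

1. B_x = 5/3  [2·signedArea(BCD) = -61 ∩ BC · AD = -47/3]
2. B_y = -1  [2·signedArea(BCD) = -61 ∩ BC · AD = -47/3]
   → B = (5/3, -1)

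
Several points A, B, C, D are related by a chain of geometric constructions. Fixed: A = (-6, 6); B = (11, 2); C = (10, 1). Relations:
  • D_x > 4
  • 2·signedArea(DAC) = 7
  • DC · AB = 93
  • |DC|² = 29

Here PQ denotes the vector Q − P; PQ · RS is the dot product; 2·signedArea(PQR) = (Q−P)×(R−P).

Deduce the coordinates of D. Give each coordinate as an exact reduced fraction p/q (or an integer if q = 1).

D = (5, 3)

1. D_x = 5  [2·signedArea(DAC) = 7 ∩ DC · AB = 93]
2. D_y = 3  [2·signedArea(DAC) = 7 ∩ DC · AB = 93]
   → D = (5, 3)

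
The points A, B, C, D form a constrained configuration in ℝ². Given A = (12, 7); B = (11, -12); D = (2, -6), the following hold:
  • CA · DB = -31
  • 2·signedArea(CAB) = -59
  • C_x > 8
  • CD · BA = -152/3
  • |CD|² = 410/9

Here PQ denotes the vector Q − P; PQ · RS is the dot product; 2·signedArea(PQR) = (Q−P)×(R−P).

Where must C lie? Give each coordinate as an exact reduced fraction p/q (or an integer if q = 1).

1. C_x = 25/3  [CD · BA = -152/3 ∩ CA · DB = -31]
2. C_y = -11/3  [CD · BA = -152/3 ∩ CA · DB = -31]
   → C = (25/3, -11/3)

C = (25/3, -11/3)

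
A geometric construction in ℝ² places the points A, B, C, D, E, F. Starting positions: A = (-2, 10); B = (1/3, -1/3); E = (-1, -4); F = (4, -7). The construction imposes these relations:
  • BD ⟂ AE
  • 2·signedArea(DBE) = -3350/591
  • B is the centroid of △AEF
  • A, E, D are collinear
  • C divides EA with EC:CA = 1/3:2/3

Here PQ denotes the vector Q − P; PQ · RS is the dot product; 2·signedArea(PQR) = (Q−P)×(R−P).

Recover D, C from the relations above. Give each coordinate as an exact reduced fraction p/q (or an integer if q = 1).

1. D_x = -247/197  [A, E, D are collinear ∩ BD ⟂ AE]
2. D_y = -88/197  [A, E, D are collinear ∩ BD ⟂ AE]
   → D = (-247/197, -88/197)
3. C_x = -4/3  [C divides EA with EC:CA = 1/3:2/3]
4. C_y = 2/3  [C divides EA with EC:CA = 1/3:2/3]
   → C = (-4/3, 2/3)

C = (-4/3, 2/3)
D = (-247/197, -88/197)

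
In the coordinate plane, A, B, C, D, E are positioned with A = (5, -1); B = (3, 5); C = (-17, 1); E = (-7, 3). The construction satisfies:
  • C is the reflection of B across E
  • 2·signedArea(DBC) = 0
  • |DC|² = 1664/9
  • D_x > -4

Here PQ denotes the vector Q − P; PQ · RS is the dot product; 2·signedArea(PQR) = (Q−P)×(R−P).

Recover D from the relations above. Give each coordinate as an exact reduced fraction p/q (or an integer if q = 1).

1. D_x = -11/3  [line 4·x + -20·y + 88 = 0 ∩ |DC|² = 1664/9]
2. D_y = 11/3  [line 4·x + -20·y + 88 = 0 ∩ |DC|² = 1664/9]
   → D = (-11/3, 11/3)

D = (-11/3, 11/3)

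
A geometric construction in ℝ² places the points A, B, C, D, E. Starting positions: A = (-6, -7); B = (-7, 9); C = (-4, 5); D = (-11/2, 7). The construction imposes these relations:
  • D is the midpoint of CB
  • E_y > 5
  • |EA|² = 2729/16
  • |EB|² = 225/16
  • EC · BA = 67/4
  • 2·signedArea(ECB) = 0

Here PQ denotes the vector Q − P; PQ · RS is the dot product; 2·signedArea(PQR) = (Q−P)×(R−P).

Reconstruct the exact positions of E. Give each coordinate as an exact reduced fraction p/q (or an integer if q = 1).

E = (-19/4, 6)

1. E_x = -19/4  [2·signedArea(ECB) = 0 ∩ EC · BA = 67/4]
2. E_y = 6  [2·signedArea(ECB) = 0 ∩ EC · BA = 67/4]
   → E = (-19/4, 6)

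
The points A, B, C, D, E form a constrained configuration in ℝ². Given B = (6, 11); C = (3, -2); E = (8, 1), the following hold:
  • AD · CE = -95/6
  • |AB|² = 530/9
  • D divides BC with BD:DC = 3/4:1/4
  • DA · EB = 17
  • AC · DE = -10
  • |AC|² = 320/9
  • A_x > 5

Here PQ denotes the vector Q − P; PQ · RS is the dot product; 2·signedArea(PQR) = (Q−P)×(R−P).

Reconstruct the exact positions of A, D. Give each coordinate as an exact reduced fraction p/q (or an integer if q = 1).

A = (17/3, 10/3)
D = (15/4, 5/4)

1. D_x = 15/4  [D divides BC with BD:DC = 3/4:1/4]
2. D_y = 5/4  [D divides BC with BD:DC = 3/4:1/4]
   → D = (15/4, 5/4)
3. A_x = 17/3  [AC · DE = -10 ∩ DA · EB = 17]
4. A_y = 10/3  [AC · DE = -10 ∩ DA · EB = 17]
   → A = (17/3, 10/3)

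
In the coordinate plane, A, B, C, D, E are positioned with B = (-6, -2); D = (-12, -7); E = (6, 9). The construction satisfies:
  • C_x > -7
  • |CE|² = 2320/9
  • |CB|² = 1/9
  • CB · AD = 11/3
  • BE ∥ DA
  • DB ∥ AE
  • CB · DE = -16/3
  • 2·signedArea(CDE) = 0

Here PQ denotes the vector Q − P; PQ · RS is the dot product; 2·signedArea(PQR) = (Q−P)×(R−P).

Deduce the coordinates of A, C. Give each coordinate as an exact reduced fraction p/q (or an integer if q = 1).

A = (0, 4)
C = (-6, -5/3)

1. A_x = 0  [DB ∥ AE ∩ BE ∥ DA]
2. A_y = 4  [DB ∥ AE ∩ BE ∥ DA]
   → A = (0, 4)
3. C_x = -6  [2·signedArea(CDE) = 0 ∩ CB · DE = -16/3]
4. C_y = -5/3  [2·signedArea(CDE) = 0 ∩ CB · DE = -16/3]
   → C = (-6, -5/3)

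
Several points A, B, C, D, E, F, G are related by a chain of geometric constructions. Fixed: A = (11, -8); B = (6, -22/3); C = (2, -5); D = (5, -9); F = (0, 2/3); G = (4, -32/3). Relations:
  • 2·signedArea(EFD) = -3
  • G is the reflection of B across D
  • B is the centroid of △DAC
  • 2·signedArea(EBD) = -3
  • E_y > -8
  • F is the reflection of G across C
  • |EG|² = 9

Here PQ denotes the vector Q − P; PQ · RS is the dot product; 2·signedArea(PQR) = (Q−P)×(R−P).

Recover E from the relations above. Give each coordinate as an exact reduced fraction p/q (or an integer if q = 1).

E = (4, -23/3)

1. E_x = 4  [2·signedArea(EFD) = -3 ∩ 2·signedArea(EBD) = -3]
2. E_y = -23/3  [2·signedArea(EFD) = -3 ∩ 2·signedArea(EBD) = -3]
   → E = (4, -23/3)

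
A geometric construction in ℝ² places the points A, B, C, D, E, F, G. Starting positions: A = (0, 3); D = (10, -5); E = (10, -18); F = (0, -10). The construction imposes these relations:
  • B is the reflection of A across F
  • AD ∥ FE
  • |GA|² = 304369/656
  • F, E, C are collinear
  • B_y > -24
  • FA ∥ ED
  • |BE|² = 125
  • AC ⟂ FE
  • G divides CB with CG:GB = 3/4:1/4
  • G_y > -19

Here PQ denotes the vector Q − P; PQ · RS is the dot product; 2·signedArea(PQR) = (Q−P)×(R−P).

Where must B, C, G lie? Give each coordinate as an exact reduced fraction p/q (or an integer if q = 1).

1. B_x = 0  [B is the reflection of A across F]
2. B_y = -23  [B is the reflection of A across F]
   → B = (0, -23)
3. C_x = -260/41  [F, E, C are collinear ∩ AC ⟂ FE]
4. C_y = -202/41  [F, E, C are collinear ∩ AC ⟂ FE]
   → C = (-260/41, -202/41)
5. G_x = -65/41  [G divides CB with CG:GB = 3/4:1/4]
6. G_y = -3031/164  [G divides CB with CG:GB = 3/4:1/4]
   → G = (-65/41, -3031/164)

B = (0, -23)
C = (-260/41, -202/41)
G = (-65/41, -3031/164)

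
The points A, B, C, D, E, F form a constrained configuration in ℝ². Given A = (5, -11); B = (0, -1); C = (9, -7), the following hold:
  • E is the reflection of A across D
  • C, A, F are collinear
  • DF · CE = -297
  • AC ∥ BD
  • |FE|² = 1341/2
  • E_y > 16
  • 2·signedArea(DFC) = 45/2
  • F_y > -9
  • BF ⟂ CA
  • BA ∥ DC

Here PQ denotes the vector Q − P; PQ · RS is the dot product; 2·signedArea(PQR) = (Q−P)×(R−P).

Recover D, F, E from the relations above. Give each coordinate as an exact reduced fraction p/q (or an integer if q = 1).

D = (4, 3)
E = (3, 17)
F = (15/2, -17/2)

1. D_x = 4  [BA ∥ DC ∩ AC ∥ BD]
2. D_y = 3  [BA ∥ DC ∩ AC ∥ BD]
   → D = (4, 3)
3. F_x = 15/2  [C, A, F are collinear ∩ BF ⟂ CA]
4. F_y = -17/2  [C, A, F are collinear ∩ BF ⟂ CA]
   → F = (15/2, -17/2)
5. E_x = 3  [E is the reflection of A across D]
6. E_y = 17  [E is the reflection of A across D]
   → E = (3, 17)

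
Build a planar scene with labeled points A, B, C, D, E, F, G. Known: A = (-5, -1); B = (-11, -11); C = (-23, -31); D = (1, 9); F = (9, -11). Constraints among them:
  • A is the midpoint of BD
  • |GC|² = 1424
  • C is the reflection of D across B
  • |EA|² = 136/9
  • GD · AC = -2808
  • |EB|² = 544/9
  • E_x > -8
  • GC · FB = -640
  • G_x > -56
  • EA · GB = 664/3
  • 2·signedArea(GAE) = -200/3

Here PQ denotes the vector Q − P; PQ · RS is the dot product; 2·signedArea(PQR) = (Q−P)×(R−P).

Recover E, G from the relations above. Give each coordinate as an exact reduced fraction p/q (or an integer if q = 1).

1. G_x = -55  [GC · FB = -640 ∩ GD · AC = -2808]
2. G_y = -51  [GC · FB = -640 ∩ GD · AC = -2808]
   → G = (-55, -51)
3. E_x = -7  [EA · GB = 664/3 ∩ 2·signedArea(GAE) = -200/3]
4. E_y = -13/3  [EA · GB = 664/3 ∩ 2·signedArea(GAE) = -200/3]
   → E = (-7, -13/3)

E = (-7, -13/3)
G = (-55, -51)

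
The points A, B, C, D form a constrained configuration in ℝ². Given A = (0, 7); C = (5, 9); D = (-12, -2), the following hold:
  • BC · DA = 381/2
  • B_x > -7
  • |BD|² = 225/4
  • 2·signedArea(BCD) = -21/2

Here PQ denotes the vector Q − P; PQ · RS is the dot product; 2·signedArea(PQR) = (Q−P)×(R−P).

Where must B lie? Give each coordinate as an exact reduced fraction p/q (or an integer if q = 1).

1. B_x = -6  [2·signedArea(BCD) = -21/2 ∩ BC · DA = 381/2]
2. B_y = 5/2  [2·signedArea(BCD) = -21/2 ∩ BC · DA = 381/2]
   → B = (-6, 5/2)

B = (-6, 5/2)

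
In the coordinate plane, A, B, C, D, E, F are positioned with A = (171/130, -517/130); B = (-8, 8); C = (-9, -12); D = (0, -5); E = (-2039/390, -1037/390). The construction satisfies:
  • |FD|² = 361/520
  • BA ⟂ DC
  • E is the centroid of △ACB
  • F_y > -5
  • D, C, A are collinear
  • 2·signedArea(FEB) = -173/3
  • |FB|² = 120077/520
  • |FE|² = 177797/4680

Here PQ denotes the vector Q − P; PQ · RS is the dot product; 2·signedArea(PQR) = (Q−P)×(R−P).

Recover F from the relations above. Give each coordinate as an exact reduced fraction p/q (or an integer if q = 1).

F = (171/260, -1167/260)

1. F_x = 171/260  [line -4157/390·x + -1081/390·y + -353/65 = 0 ∩ |FD|² = 361/520]
2. F_y = -1167/260  [line -4157/390·x + -1081/390·y + -353/65 = 0 ∩ |FD|² = 361/520]
   → F = (171/260, -1167/260)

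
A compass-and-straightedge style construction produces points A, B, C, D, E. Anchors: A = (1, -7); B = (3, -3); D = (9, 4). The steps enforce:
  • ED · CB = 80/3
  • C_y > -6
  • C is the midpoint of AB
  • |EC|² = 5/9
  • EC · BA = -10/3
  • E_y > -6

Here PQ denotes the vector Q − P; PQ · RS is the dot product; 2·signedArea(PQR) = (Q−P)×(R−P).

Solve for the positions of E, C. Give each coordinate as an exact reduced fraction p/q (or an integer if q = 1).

C = (2, -5)
E = (5/3, -17/3)

1. C_x = 2  [C is the midpoint of AB]
2. C_y = -5  [C is the midpoint of AB]
   → C = (2, -5)
3. E_x = 5/3  [line 2·x + 4·y + 58/3 = 0 ∩ |EC|² = 5/9]
4. E_y = -17/3  [line 2·x + 4·y + 58/3 = 0 ∩ |EC|² = 5/9]
   → E = (5/3, -17/3)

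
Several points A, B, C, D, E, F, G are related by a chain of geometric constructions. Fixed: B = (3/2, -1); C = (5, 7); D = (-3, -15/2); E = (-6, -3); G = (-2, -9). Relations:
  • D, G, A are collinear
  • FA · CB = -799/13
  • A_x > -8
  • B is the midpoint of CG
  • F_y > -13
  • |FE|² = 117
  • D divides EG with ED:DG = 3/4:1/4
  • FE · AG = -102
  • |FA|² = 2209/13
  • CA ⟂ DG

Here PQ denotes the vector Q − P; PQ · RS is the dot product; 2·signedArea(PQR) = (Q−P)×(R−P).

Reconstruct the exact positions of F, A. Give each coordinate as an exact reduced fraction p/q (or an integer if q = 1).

1. A_x = -94/13  [D, G, A are collinear ∩ CA ⟂ DG]
2. A_y = -15/13  [D, G, A are collinear ∩ CA ⟂ DG]
   → A = (-94/13, -15/13)
3. F_x = 0  [FA · CB = -799/13 ∩ FE · AG = -102]
4. F_y = -12  [FA · CB = -799/13 ∩ FE · AG = -102]
   → F = (0, -12)

A = (-94/13, -15/13)
F = (0, -12)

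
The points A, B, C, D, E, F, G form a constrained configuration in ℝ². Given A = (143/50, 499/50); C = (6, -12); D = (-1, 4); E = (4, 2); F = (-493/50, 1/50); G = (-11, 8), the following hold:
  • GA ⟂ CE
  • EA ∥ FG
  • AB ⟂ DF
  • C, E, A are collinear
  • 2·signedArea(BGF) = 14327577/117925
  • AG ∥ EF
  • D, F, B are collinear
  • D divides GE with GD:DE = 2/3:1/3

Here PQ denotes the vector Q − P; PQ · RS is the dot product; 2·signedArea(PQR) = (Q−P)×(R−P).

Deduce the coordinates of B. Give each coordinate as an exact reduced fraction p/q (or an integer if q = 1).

1. B_x = 20977/4717  [D, F, B are collinear ∩ AB ⟂ DF]
2. B_y = 30410/4717  [D, F, B are collinear ∩ AB ⟂ DF]
   → B = (20977/4717, 30410/4717)

B = (20977/4717, 30410/4717)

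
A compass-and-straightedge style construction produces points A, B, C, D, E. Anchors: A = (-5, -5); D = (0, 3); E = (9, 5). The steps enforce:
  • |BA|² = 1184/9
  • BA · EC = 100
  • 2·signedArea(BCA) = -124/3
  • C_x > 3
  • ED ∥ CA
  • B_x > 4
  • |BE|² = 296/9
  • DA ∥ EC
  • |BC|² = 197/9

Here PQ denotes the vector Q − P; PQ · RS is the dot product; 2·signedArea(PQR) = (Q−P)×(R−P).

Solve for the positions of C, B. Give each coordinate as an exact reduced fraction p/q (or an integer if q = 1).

1. C_x = 4  [ED ∥ CA ∩ DA ∥ EC]
2. C_y = -3  [ED ∥ CA ∩ DA ∥ EC]
   → C = (4, -3)
3. B_x = 13/3  [2·signedArea(BCA) = -124/3 ∩ BA · EC = 100]
4. B_y = 5/3  [2·signedArea(BCA) = -124/3 ∩ BA · EC = 100]
   → B = (13/3, 5/3)

B = (13/3, 5/3)
C = (4, -3)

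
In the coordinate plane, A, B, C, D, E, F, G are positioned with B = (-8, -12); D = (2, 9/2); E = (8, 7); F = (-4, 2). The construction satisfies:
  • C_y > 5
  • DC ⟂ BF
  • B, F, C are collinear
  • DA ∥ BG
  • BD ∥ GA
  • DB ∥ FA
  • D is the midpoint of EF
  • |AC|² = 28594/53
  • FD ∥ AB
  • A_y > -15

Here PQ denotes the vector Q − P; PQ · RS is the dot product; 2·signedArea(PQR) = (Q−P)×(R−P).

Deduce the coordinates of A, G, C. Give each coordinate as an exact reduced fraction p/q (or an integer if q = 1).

1. A_x = -14  [FD ∥ AB ∩ DB ∥ FA]
2. A_y = -29/2  [FD ∥ AB ∩ DB ∥ FA]
   → A = (-14, -29/2)
3. G_x = -24  [BD ∥ GA ∩ DA ∥ BG]
4. G_y = -31  [BD ∥ GA ∩ DA ∥ BG]
   → G = (-24, -31)
5. C_x = -153/53  [B, F, C are collinear ∩ DC ⟂ BF]
6. C_y = 625/106  [B, F, C are collinear ∩ DC ⟂ BF]
   → C = (-153/53, 625/106)

A = (-14, -29/2)
C = (-153/53, 625/106)
G = (-24, -31)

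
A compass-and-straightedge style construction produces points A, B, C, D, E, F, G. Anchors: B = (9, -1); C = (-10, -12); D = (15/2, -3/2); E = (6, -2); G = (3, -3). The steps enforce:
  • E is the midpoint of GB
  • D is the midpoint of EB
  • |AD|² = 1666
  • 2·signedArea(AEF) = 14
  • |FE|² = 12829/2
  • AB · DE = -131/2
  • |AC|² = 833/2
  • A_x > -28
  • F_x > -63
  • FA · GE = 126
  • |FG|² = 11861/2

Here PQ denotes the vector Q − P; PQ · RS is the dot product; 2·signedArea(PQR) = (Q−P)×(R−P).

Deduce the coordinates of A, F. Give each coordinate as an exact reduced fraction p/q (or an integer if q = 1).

A = (-55/2, -45/2)
F = (-125/2, -87/2)

1. A_x = -55/2  [line 3/2·x + 1/2·y + 105/2 = 0 ∩ |AC|² = 833/2]
2. A_y = -45/2  [line 3/2·x + 1/2·y + 105/2 = 0 ∩ |AC|² = 833/2]
   → A = (-55/2, -45/2)
3. F_x = -125/2  [2·signedArea(AEF) = 14 ∩ FA · GE = 126]
4. F_y = -87/2  [2·signedArea(AEF) = 14 ∩ FA · GE = 126]
   → F = (-125/2, -87/2)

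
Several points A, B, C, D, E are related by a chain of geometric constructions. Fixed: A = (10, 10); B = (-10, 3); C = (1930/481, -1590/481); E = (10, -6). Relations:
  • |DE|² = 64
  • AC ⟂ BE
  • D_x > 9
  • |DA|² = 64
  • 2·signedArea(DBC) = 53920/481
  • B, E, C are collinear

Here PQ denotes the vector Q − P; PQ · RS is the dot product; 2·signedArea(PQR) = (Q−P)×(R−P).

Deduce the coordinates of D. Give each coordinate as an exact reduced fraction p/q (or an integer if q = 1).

1. D_x = 10  [line 3033/481·x + 6740/481·y + -3370/37 = 0 ∩ |DA|² = 64]
2. D_y = 2  [line 3033/481·x + 6740/481·y + -3370/37 = 0 ∩ |DA|² = 64]
   → D = (10, 2)

D = (10, 2)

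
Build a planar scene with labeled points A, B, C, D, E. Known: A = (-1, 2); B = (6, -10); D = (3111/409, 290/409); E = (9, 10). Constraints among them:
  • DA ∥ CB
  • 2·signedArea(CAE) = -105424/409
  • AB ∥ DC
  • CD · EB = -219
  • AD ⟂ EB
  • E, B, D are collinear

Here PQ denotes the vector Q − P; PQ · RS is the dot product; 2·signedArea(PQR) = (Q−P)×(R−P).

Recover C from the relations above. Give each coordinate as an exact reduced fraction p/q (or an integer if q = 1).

C = (5974/409, -4618/409)

1. C_x = 5974/409  [DA ∥ CB ∩ AB ∥ DC]
2. C_y = -4618/409  [DA ∥ CB ∩ AB ∥ DC]
   → C = (5974/409, -4618/409)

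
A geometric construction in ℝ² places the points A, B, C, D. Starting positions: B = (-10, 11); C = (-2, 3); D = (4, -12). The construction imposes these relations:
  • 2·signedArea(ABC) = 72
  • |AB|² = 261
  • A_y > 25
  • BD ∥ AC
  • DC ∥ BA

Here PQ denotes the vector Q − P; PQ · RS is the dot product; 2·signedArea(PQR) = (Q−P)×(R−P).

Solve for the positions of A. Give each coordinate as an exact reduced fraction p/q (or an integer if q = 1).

A = (-16, 26)

1. A_x = -16  [BD ∥ AC ∩ DC ∥ BA]
2. A_y = 26  [BD ∥ AC ∩ DC ∥ BA]
   → A = (-16, 26)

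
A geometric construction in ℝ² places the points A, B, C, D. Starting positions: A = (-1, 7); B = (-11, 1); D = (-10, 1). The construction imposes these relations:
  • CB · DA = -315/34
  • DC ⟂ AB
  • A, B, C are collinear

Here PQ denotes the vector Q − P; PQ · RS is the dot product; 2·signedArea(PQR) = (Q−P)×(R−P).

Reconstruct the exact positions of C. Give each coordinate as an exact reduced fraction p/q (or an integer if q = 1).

1. C_x = -349/34  [A, B, C are collinear ∩ DC ⟂ AB]
2. C_y = 49/34  [A, B, C are collinear ∩ DC ⟂ AB]
   → C = (-349/34, 49/34)

C = (-349/34, 49/34)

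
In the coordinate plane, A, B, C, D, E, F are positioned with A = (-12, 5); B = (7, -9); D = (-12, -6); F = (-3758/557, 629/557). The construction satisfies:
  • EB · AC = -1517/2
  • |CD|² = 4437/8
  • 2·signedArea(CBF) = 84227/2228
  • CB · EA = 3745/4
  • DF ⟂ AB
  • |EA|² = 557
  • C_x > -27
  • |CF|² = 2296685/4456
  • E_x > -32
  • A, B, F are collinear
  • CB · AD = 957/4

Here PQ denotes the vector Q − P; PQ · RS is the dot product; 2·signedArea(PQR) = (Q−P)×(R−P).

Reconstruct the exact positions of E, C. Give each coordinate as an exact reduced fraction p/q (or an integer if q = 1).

C = (-105/4, 51/4)
E = (-31, 19)

1. C_x = -105/4  [CB · AD = 957/4 ∩ 2·signedArea(CBF) = 84227/2228]
2. C_y = 51/4  [CB · AD = 957/4 ∩ 2·signedArea(CBF) = 84227/2228]
   → C = (-105/4, 51/4)
3. E_x = -31  [EB · AC = -1517/2 ∩ CB · EA = 3745/4]
4. E_y = 19  [EB · AC = -1517/2 ∩ CB · EA = 3745/4]
   → E = (-31, 19)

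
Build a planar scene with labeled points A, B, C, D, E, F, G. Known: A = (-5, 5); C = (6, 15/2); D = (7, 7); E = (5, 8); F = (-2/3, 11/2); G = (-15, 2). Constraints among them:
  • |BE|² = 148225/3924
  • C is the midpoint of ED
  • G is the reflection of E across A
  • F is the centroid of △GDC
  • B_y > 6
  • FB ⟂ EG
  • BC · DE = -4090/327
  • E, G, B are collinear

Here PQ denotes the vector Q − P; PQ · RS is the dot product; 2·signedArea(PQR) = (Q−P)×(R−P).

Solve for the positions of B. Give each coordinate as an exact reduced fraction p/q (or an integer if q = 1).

B = (-290/327, 1359/218)

1. B_x = -290/327  [E, G, B are collinear ∩ FB ⟂ EG]
2. B_y = 1359/218  [E, G, B are collinear ∩ FB ⟂ EG]
   → B = (-290/327, 1359/218)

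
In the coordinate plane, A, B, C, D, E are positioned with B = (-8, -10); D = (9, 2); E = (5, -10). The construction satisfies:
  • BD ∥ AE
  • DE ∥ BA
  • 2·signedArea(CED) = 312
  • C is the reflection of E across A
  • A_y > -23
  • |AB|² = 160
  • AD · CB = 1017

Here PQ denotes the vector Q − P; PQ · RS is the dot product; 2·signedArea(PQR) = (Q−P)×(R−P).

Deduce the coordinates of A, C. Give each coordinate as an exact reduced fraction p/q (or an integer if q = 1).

A = (-12, -22)
C = (-29, -34)

1. A_x = -12  [BD ∥ AE ∩ DE ∥ BA]
2. A_y = -22  [BD ∥ AE ∩ DE ∥ BA]
   → A = (-12, -22)
3. C_x = -29  [C is the reflection of E across A]
4. C_y = -34  [C is the reflection of E across A]
   → C = (-29, -34)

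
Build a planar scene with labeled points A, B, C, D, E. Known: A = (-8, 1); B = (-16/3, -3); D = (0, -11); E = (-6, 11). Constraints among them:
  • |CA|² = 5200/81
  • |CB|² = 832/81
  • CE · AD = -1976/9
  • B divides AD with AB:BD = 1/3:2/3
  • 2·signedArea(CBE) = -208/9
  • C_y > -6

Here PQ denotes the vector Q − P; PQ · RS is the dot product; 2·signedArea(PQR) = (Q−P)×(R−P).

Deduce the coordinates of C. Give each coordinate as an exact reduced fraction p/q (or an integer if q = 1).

C = (-32/9, -17/3)

1. C_x = -32/9  [2·signedArea(CBE) = -208/9 ∩ CE · AD = -1976/9]
2. C_y = -17/3  [2·signedArea(CBE) = -208/9 ∩ CE · AD = -1976/9]
   → C = (-32/9, -17/3)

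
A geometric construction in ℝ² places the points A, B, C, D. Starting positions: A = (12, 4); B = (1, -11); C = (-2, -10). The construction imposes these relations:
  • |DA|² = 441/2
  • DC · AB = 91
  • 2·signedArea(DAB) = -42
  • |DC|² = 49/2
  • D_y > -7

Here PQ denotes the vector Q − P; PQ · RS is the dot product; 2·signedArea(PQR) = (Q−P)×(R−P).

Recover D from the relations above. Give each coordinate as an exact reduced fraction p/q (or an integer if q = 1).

D = (3/2, -13/2)

1. D_x = 3/2  [2·signedArea(DAB) = -42 ∩ DC · AB = 91]
2. D_y = -13/2  [2·signedArea(DAB) = -42 ∩ DC · AB = 91]
   → D = (3/2, -13/2)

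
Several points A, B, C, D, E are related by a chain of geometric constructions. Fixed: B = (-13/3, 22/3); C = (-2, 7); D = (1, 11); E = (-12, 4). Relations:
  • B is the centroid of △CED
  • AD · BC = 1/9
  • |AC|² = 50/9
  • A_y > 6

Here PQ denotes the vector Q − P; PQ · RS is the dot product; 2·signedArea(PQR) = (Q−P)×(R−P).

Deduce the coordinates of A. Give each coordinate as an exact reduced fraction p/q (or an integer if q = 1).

1. A_x = 1/3  [line -7/3·x + 1/3·y + -13/9 = 0 ∩ |AC|² = 50/9]
2. A_y = 20/3  [line -7/3·x + 1/3·y + -13/9 = 0 ∩ |AC|² = 50/9]
   → A = (1/3, 20/3)

A = (1/3, 20/3)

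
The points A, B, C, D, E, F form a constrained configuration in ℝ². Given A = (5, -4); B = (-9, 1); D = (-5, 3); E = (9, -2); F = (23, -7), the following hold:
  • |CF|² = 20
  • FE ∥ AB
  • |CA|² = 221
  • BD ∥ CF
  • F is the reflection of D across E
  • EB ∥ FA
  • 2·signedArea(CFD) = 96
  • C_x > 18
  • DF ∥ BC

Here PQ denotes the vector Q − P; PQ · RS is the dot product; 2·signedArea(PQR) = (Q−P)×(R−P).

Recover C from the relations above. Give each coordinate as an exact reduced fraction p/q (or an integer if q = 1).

1. C_x = 19  [BD ∥ CF ∩ DF ∥ BC]
2. C_y = -9  [BD ∥ CF ∩ DF ∥ BC]
   → C = (19, -9)

C = (19, -9)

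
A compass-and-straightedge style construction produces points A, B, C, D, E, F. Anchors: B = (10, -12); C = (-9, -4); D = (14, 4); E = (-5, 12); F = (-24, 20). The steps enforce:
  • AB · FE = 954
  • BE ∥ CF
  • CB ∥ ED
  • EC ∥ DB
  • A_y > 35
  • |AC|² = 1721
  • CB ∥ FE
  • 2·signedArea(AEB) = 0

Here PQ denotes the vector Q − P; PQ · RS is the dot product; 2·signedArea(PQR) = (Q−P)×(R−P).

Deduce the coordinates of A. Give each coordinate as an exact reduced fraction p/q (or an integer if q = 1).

1. A_x = -20  [2·signedArea(AEB) = 0 ∩ AB · FE = 954]
2. A_y = 36  [2·signedArea(AEB) = 0 ∩ AB · FE = 954]
   → A = (-20, 36)

A = (-20, 36)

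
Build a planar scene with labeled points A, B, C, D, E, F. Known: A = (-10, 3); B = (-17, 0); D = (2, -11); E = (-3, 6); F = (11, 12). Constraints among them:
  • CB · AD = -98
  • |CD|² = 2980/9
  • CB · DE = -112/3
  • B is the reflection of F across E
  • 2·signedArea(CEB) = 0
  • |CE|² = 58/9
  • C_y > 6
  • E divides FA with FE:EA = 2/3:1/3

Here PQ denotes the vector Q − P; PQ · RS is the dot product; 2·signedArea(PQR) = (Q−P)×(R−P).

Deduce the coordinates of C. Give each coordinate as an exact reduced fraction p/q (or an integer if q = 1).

1. C_x = -2/3  [2·signedArea(CEB) = 0 ∩ CB · DE = -112/3]
2. C_y = 7  [2·signedArea(CEB) = 0 ∩ CB · DE = -112/3]
   → C = (-2/3, 7)

C = (-2/3, 7)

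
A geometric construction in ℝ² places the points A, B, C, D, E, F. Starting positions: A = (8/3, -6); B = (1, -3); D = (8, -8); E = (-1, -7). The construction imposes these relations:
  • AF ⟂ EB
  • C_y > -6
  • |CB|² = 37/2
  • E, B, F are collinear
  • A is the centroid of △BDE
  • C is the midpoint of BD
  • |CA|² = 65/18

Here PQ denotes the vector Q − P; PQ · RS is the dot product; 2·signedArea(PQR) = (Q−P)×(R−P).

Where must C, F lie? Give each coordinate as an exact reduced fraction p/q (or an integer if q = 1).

C = (9/2, -11/2)
F = (2/15, -71/15)

1. C_x = 9/2  [C is the midpoint of BD]
2. C_y = -11/2  [C is the midpoint of BD]
   → C = (9/2, -11/2)
3. F_x = 2/15  [E, B, F are collinear ∩ AF ⟂ EB]
4. F_y = -71/15  [E, B, F are collinear ∩ AF ⟂ EB]
   → F = (2/15, -71/15)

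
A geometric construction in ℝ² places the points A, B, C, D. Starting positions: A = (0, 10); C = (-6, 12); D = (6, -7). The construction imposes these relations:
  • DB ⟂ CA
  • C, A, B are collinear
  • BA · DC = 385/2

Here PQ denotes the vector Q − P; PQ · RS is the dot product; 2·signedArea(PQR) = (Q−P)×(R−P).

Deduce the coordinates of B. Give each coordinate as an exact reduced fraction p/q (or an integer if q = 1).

B = (21/2, 13/2)

1. B_x = 21/2  [C, A, B are collinear ∩ DB ⟂ CA]
2. B_y = 13/2  [C, A, B are collinear ∩ DB ⟂ CA]
   → B = (21/2, 13/2)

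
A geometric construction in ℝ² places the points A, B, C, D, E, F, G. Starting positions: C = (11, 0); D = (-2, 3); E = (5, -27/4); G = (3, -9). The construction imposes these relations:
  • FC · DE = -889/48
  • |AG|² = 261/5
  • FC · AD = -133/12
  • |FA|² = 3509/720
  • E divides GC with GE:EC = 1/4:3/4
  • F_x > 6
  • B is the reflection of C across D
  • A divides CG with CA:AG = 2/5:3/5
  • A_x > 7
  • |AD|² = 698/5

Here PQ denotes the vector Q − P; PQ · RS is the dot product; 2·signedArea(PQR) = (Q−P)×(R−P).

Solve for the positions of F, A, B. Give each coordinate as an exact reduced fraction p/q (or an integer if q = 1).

1. A_x = 39/5  [A divides CG with CA:AG = 2/5:3/5]
2. A_y = -18/5  [A divides CG with CA:AG = 2/5:3/5]
   → A = (39/5, -18/5)
3. B_x = -15  [B is the reflection of C across D]
4. B_y = 6  [B is the reflection of C across D]
   → B = (-15, 6)
5. F_x = 19/3  [FC · AD = -133/12 ∩ FC · DE = -889/48]
6. F_y = -21/4  [FC · AD = -133/12 ∩ FC · DE = -889/48]
   → F = (19/3, -21/4)

A = (39/5, -18/5)
B = (-15, 6)
F = (19/3, -21/4)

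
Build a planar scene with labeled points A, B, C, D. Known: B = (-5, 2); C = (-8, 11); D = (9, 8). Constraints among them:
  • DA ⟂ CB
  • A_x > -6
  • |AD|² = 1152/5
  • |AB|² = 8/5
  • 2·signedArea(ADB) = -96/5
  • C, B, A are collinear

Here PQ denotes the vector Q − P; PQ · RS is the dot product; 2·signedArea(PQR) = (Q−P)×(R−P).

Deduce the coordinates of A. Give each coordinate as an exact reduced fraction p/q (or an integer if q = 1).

1. A_x = -27/5  [C, B, A are collinear ∩ DA ⟂ CB]
2. A_y = 16/5  [C, B, A are collinear ∩ DA ⟂ CB]
   → A = (-27/5, 16/5)

A = (-27/5, 16/5)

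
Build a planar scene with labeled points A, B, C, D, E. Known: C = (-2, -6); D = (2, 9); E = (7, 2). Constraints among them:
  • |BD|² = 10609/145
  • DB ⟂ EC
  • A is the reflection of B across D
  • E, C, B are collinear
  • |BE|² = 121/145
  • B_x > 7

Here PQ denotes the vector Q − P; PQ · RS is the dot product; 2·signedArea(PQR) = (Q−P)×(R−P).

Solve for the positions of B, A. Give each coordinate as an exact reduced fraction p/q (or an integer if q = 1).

A = (-534/145, 2232/145)
B = (1114/145, 378/145)

1. B_x = 1114/145  [E, C, B are collinear ∩ DB ⟂ EC]
2. B_y = 378/145  [E, C, B are collinear ∩ DB ⟂ EC]
   → B = (1114/145, 378/145)
3. A_x = -534/145  [A is the reflection of B across D]
4. A_y = 2232/145  [A is the reflection of B across D]
   → A = (-534/145, 2232/145)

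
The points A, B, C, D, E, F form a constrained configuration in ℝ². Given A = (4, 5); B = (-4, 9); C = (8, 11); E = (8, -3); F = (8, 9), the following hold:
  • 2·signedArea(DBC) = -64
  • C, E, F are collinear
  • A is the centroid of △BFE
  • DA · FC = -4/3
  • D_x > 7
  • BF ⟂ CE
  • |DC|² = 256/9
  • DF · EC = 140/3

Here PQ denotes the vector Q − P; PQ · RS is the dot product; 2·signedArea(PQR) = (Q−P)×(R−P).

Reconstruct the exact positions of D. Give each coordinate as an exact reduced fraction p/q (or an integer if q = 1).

1. D_x = 8  [2·signedArea(DBC) = -64 ∩ DA · FC = -4/3]
2. D_y = 17/3  [2·signedArea(DBC) = -64 ∩ DA · FC = -4/3]
   → D = (8, 17/3)

D = (8, 17/3)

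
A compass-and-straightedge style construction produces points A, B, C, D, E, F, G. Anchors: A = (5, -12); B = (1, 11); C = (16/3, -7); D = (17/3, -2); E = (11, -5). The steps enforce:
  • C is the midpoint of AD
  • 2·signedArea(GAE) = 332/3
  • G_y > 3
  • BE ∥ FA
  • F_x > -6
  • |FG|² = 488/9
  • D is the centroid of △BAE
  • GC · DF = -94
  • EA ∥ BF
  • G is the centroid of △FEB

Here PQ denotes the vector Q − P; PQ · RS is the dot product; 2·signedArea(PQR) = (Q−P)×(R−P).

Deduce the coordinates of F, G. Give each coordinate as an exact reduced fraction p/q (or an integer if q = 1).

F = (-5, 4)
G = (7/3, 10/3)

1. F_x = -5  [BE ∥ FA ∩ EA ∥ BF]
2. F_y = 4  [BE ∥ FA ∩ EA ∥ BF]
   → F = (-5, 4)
3. G_x = 7/3  [G is the centroid of △FEB]
4. G_y = 10/3  [G is the centroid of △FEB]
   → G = (7/3, 10/3)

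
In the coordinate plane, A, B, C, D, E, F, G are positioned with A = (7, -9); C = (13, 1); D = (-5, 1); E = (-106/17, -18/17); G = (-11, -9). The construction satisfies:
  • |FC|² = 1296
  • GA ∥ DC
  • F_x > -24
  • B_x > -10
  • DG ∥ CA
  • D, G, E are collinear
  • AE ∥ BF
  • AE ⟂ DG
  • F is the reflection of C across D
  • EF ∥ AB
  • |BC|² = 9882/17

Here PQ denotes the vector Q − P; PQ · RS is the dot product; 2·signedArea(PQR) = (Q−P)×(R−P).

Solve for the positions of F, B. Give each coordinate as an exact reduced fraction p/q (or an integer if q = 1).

B = (-166/17, -118/17)
F = (-23, 1)

1. F_x = -23  [F is the reflection of C across D]
2. F_y = 1  [F is the reflection of C across D]
   → F = (-23, 1)
3. B_x = -166/17  [AE ∥ BF ∩ EF ∥ AB]
4. B_y = -118/17  [AE ∥ BF ∩ EF ∥ AB]
   → B = (-166/17, -118/17)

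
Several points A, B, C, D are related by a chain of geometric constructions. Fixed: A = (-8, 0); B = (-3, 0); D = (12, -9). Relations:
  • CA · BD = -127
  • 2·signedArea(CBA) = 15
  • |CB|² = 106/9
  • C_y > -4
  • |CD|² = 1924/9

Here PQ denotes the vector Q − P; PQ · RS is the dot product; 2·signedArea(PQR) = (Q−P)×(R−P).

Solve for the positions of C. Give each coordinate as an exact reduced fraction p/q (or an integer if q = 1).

1. C_x = -4/3  [CA · BD = -127 ∩ 2·signedArea(CBA) = 15]
2. C_y = -3  [CA · BD = -127 ∩ 2·signedArea(CBA) = 15]
   → C = (-4/3, -3)

C = (-4/3, -3)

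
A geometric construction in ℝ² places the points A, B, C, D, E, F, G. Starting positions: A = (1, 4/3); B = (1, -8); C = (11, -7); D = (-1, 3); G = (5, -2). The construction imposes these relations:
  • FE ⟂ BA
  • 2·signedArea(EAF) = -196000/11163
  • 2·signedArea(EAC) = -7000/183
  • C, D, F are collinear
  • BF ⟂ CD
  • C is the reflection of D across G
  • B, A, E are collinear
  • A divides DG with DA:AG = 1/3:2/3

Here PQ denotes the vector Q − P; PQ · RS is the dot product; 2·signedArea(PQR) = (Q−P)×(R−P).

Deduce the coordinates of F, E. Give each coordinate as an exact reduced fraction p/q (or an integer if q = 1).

1. F_x = 341/61  [C, D, F are collinear ∩ BF ⟂ CD]
2. F_y = -152/61  [C, D, F are collinear ∩ BF ⟂ CD]
   → F = (341/61, -152/61)
3. E_x = 1  [B, A, E are collinear ∩ FE ⟂ BA]
4. E_y = -152/61  [B, A, E are collinear ∩ FE ⟂ BA]
   → E = (1, -152/61)

E = (1, -152/61)
F = (341/61, -152/61)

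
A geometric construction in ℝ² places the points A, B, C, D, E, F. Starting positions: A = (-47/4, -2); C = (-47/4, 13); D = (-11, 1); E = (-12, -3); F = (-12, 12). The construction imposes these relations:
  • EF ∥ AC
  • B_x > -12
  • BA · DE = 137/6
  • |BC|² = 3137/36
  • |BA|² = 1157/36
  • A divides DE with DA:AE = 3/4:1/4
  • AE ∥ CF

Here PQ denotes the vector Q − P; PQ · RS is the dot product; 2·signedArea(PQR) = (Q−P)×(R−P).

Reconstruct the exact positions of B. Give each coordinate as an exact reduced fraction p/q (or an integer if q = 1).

1. B_x = -139/12  [line 1·x + 4·y + -37/12 = 0 ∩ |BC|² = 3137/36]
2. B_y = 11/3  [line 1·x + 4·y + -37/12 = 0 ∩ |BC|² = 3137/36]
   → B = (-139/12, 11/3)

B = (-139/12, 11/3)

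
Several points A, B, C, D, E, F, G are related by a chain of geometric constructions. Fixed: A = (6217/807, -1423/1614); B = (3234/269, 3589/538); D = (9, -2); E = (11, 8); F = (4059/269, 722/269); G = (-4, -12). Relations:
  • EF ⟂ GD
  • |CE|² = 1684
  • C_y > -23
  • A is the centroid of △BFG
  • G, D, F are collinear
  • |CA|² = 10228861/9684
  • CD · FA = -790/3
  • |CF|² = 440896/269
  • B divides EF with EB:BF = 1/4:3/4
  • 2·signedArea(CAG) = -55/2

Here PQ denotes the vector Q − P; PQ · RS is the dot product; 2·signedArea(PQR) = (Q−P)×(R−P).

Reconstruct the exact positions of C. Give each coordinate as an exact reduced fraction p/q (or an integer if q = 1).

C = (-17, -22)

1. C_x = -17  [2·signedArea(CAG) = -55/2 ∩ CD · FA = -790/3]
2. C_y = -22  [2·signedArea(CAG) = -55/2 ∩ CD · FA = -790/3]
   → C = (-17, -22)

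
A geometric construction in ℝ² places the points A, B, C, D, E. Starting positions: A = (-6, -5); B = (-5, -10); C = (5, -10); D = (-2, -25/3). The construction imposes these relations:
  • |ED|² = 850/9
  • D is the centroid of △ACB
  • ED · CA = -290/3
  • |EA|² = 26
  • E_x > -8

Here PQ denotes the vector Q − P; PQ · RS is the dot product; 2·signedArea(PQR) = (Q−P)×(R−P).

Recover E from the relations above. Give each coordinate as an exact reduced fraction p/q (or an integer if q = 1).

E = (-7, 0)

1. E_x = -7  [line 11·x + -5·y + 77 = 0 ∩ |EA|² = 26]
2. E_y = 0  [line 11·x + -5·y + 77 = 0 ∩ |EA|² = 26]
   → E = (-7, 0)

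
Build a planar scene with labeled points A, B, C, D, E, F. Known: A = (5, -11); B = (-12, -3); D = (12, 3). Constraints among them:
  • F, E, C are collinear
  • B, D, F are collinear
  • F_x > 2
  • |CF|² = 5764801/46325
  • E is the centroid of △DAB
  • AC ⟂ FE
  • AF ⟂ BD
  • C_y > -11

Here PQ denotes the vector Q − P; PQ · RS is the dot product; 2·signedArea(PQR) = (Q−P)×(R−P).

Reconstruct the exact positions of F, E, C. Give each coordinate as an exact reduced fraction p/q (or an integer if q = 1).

C = (42877/46325, -489289/46325)
E = (5/3, -11/3)
F = (36/17, 9/17)

1. F_x = 36/17  [B, D, F are collinear ∩ AF ⟂ BD]
2. F_y = 9/17  [B, D, F are collinear ∩ AF ⟂ BD]
   → F = (36/17, 9/17)
3. E_x = 5/3  [E is the centroid of △DAB]
4. E_y = -11/3  [E is the centroid of △DAB]
   → E = (5/3, -11/3)
5. C_x = 42877/46325  [F, E, C are collinear ∩ AC ⟂ FE]
6. C_y = -489289/46325  [F, E, C are collinear ∩ AC ⟂ FE]
   → C = (42877/46325, -489289/46325)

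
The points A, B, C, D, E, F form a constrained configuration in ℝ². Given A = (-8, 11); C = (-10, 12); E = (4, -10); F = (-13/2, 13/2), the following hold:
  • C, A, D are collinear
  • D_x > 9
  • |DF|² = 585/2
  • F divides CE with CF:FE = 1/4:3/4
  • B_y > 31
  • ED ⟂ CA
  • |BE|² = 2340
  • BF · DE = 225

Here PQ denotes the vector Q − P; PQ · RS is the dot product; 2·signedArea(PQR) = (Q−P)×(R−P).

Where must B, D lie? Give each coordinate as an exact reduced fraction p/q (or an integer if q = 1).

1. D_x = 10  [C, A, D are collinear ∩ ED ⟂ CA]
2. D_y = 2  [C, A, D are collinear ∩ ED ⟂ CA]
   → D = (10, 2)
3. B_x = -20  [line 6·x + 12·y + -264 = 0 ∩ |BE|² = 2340]
4. B_y = 32  [line 6·x + 12·y + -264 = 0 ∩ |BE|² = 2340]
   → B = (-20, 32)

B = (-20, 32)
D = (10, 2)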